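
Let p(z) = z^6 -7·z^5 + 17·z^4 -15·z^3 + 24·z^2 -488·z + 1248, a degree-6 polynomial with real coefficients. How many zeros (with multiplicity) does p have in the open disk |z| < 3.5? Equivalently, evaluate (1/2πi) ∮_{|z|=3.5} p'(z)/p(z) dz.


The zeros of p are: 3, (-2 + 2i), (-2 - 2i), (2 + 3i), (2 - 3i), 4.
Their magnitudes are: 3, 2.828, 2.828, 3.606, 3.606, 4.
Zeros with |z| < R = 3.5: 3, (-2 + 2i), (-2 - 2i).
Count = 3.
By the argument principle, (1/2πi) ∮_{|z|=R} p'(z)/p(z) dz equals exactly this count.

Number of zeros inside |z| < 3.5: 3.


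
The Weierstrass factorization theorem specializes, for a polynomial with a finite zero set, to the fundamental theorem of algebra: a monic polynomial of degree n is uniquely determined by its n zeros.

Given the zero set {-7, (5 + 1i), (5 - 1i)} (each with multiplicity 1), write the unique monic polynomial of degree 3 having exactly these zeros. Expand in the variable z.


The polynomial is p(z) = ∏_{α ∈ S} (z − α), where S = {-7, (5 + 1i), (5 - 1i)}.
Expanding the product yields: p(z) = z^3 -3·z^2 -44·z + 182.
Note conjugate pairs combine to real quadratics: (z − (5+1i))(z − (5−1i)) = z² − 10z + 26.
The resulting polynomial has degree 3 and real coefficients as required.

p(z) = z^3 -3·z^2 -44·z + 182.


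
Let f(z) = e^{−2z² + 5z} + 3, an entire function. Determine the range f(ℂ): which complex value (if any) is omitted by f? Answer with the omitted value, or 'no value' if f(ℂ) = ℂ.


Little Picard bounds the complement of f(ℂ) to at most one point.
The exponent g(z) = −2z² + 5z is a nonconstant polynomial, hence surjective onto ℂ. So e^{g(z)} takes every value in {e^w : w ∈ ℂ} = ℂ ∖ {0}. Adding 3 shifts the range to ℂ ∖ {3}. f omits exactly 3.

Omitted value: 3.


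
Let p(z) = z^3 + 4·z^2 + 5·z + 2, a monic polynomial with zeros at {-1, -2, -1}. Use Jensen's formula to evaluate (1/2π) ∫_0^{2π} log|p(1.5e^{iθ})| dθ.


Zeros: -2, -1, -1; r = 1.5.
Inside |z| < r: -1, -1. Outside (|z| ≥ r): -2.
p(0) = 2, so log|p(0)| = log(2) = 0.6931.
Apply Jensen: I(r) = log|p(0)| + Σ_k log(r/|z_k|), summed over zeros inside |z| < r.
  log(r/|z_k|) for z_k = -1: log(1.5/1) = 0.4055
  log(r/|z_k|) for z_k = -1: log(1.5/1) = 0.4055
  Outside zeros (-2) contribute nothing to the Jensen sum.
Sum over inside zeros: 0.8109.
I(r) = log|p(0)| + (inside sum) = 0.6931 + 0.8109 = 1.5041.
Note: since some zeros are outside |z| ≤ r, the simplified n·log(r) form does NOT apply — only the inside zeros contribute.

I(r) ≈ 1.5041.


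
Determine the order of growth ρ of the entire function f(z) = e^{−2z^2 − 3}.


|e^{−2z^2 − 3}| = e^{Re(-2·z^2) + -3} ≤ e^{2|z|^2 + -3} = e^{2r^2 + -3} on |z| = r, so ρ ≤ 2. Choosing z on |z|=r so that -2·z^2 is real positive (always possible by picking arg z appropriately) gives |f(z)| = e^{2r^2 + -3}, matching the bound. The additive constant -3 does not affect log log M(r) ~ 2·log r. Hence ρ = 2.
Therefore ρ = 2.

Order ρ = 2.


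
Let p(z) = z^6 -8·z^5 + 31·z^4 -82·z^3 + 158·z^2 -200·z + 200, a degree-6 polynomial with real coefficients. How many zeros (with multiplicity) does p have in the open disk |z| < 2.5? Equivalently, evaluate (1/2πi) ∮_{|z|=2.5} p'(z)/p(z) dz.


The zeros of p are: (3 + 1i), (3 - 1i), (0 + 2i), (0 - 2i), (1 + 2i), (1 - 2i).
Their magnitudes are: 3.162, 3.162, 2, 2, 2.236, 2.236.
Zeros with |z| < R = 2.5: (0 + 2i), (0 - 2i), (1 + 2i), (1 - 2i).
Count = 4.
By the argument principle, (1/2πi) ∮_{|z|=R} p'(z)/p(z) dz equals exactly this count.

Number of zeros inside |z| < 2.5: 4.


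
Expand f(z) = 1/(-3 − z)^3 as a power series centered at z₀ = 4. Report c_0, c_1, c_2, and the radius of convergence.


Let w = z − z₀, so z = z₀ + w.
Then -3 − z = -3 − (z₀ + w) = (-3 − z₀) − w = -7 − w.
f(z) = 1/(-7 − w)^3 = (1/(-7)^3) · (1 − w/(-7))^{−3}.
By the binomial series (1−u)^{−3} = Σ_{n≥0} C(n+2, 2) u^n for |u|<1, with u = w/(-7):
  c_n = C(n+2, 2) / (-7)^(n+3).
  c_0 = 1/(-7)^3 = -1/343.
  c_1 = 3/(-7)^4 = 3/2401.
  c_2 = 6/(-7)^5 = -6/16807.
The series is valid for |w/d| < 1, i.e. |z − z₀| < |d|.
Radius of convergence: R = |-3 − z₀| = |-7| = 7 (distance from z₀ to the singularity z = -3).

c_0 = -1/343, c_1 = 3/2401, c_2 = -6/16807; R = 7.


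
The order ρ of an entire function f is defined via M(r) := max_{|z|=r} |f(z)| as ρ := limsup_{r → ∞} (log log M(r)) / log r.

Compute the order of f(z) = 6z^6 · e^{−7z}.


M(r) = max_{|z|=r} |6|·|z|^6·|e^{−7z}| = 6·r^6 · e^{7r^1} (the factors attain their maxima compatibly on |z|=r). Then log M(r) = log 6 + 6·log r + 7r^1, dominated by the last term, so log log M(r) ~ 1·log r. The polynomial factor 6z^6 contributes only a log r term and does not affect the order. ρ = 1.
Therefore ρ = 1.

Order ρ = 1.


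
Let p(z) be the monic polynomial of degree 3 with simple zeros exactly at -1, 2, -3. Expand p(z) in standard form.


The polynomial is p(z) = ∏_{α ∈ S} (z − α), where S = {-1, 2, -3}.
Expanding the product yields: p(z) = z^3 + 2·z^2 -5·z -6.
The resulting polynomial has degree 3 and real coefficients as required.

p(z) = z^3 + 2·z^2 -5·z -6.


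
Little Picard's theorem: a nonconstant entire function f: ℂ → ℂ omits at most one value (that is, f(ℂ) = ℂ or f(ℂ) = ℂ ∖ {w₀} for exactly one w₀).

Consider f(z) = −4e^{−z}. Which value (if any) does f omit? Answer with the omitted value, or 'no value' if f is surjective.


Little Picard bounds the complement of f(ℂ) to at most one point.
e^{−z} is never zero on ℂ, so -4·e^{−z} takes every value in ℂ ∖ {0}. Adding 0 shifts the range to ℂ ∖ {0}. Thus f omits exactly the value 0.

Omitted value: 0.


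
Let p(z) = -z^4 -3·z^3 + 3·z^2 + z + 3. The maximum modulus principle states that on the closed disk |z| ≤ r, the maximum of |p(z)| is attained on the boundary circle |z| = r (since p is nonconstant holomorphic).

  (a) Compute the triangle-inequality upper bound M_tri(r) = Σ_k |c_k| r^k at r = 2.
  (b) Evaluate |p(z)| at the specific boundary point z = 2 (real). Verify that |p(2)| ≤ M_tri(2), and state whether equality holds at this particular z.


Coefficients: c_0 = 3, c_1 = 1, c_2 = 3, c_3 = -3, c_4 = -1. Radius r = 2.
Part (a). Triangle bound: M_tri(r) = Σ_k |c_k| r^k
  = |3|·2^0 + |1|·2^1 + |3|·2^2 + |-3|·2^3 + |-1|·2^4
  = 3 + 2 + 12 + 24 + 16 = 57.
This bounds M(r) := max_{|z|=r} |p(z)| from above; equality holds iff all terms c_k z^k can be made to align in phase at a single z on |z|=r.
Part (b). At z = 2 (real, on the circle |z| = r):
  p(2) = (3)·2^0 + (1)·2^1 + (3)·2^2 + (-3)·2^3 + (-1)·2^4 = -23.
  |p(2)| = 23.
Check: |p(2)| = 23 ≤ 57 = M_tri(2). ✓ Equality does not hold at z = 2 (the coefficients have mixed signs, so the terms do not all align in phase there).

M_tri(2) = 57; |p(2)| = 23; equality at z=2: no.


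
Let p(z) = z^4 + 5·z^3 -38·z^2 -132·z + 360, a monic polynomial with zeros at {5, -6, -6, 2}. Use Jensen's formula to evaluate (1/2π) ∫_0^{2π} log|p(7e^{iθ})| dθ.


Zeros: -6, -6, 2, 5; r = 7.
Inside |z| < r: -6, -6, 2, 5. Outside (|z| ≥ r): ∅.
p(0) = 360, so log|p(0)| = log(360) = 5.8861.
Apply Jensen: I(r) = log|p(0)| + Σ_k log(r/|z_k|), summed over zeros inside |z| < r.
  log(r/|z_k|) for z_k = 5: log(7/5) = 0.3365
  log(r/|z_k|) for z_k = -6: log(7/6) = 0.1542
  log(r/|z_k|) for z_k = -6: log(7/6) = 0.1542
  log(r/|z_k|) for z_k = 2: log(7/2) = 1.2528
Sum over inside zeros: 1.8975.
I(r) = log|p(0)| + (inside sum) = 5.8861 + 1.8975 = 7.7836.
Closed form (all zeros inside, monic): I(r) = n·log(r) = 4·log(7) = 7.7836. ✓

I(r) ≈ 7.7836.


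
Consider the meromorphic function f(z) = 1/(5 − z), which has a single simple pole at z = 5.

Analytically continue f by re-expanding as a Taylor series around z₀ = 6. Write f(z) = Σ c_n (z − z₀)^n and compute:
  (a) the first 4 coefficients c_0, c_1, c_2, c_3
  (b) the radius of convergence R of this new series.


Let w = z − z₀, so z = z₀ + w.
Then 5 − z = 5 − (z₀ + w) = (5 − z₀) − w = -1 − w.
f(z) = 1/(-1 − w) = (1/(-1)) · 1/(1 − w/(-1)) = Σ_{n≥0} w^n / (-1)^(n+1).
So c_n = 1/(-1)^(n+1):
  c_0 = 1/(-1)^1 = -1.
  c_1 = 1/(-1)^2 = 1.
  c_2 = 1/(-1)^3 = -1.
  c_3 = 1/(-1)^4 = 1.
The series is valid for |w/d| < 1, i.e. |z − z₀| < |d|.
Radius of convergence: R = |5 − z₀| = |-1| = 1 (distance from z₀ to the singularity z = 5).

c_0 = -1, c_1 = 1, c_2 = -1, c_3 = 1; R = 1.


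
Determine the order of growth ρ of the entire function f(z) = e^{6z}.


|e^{6z}| = e^{Re(6·z) + 0} ≤ e^{6|z|^1 + 0} = e^{6r^1 + 0} on |z| = r, so ρ ≤ 1. Choosing z on |z|=r so that 6·z is real positive (always possible by picking arg z appropriately) gives |f(z)| = e^{6r^1 + 0}, matching the bound. The additive constant 0 does not affect log log M(r) ~ 1·log r. Hence ρ = 1.
Therefore ρ = 1.

Order ρ = 1.


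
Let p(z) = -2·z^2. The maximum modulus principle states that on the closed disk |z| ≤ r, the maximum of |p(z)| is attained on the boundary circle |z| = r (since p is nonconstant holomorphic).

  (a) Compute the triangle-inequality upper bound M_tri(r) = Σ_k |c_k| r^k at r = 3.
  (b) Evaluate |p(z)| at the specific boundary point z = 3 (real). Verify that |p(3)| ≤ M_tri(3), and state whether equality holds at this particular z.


Coefficients: c_0 = 0, c_1 = 0, c_2 = -2. Radius r = 3.
Part (a). Triangle bound: M_tri(r) = Σ_k |c_k| r^k
  = |0|·3^0 + |0|·3^1 + |-2|·3^2
  = 0 + 0 + 18 = 18.
This bounds M(r) := max_{|z|=r} |p(z)| from above; equality holds iff all terms c_k z^k can be made to align in phase at a single z on |z|=r.
Part (b). At z = 3 (real, on the circle |z| = r):
  p(3) = (0)·3^0 + (0)·3^1 + (-2)·3^2 = -18.
  |p(3)| = 18.
Since all nonzero coefficients share the same sign, |p(3)| = 18 = M_tri(3); the triangle bound is attained at z = 3, so in fact M(r) = 18.

M_tri(3) = 18; |p(3)| = 18; equality at z=3: yes.


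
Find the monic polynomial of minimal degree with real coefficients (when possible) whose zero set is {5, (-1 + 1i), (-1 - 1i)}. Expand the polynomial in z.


The polynomial is p(z) = ∏_{α ∈ S} (z − α), where S = {5, (-1 + 1i), (-1 - 1i)}.
Expanding the product yields: p(z) = z^3 -3·z^2 -8·z -10.
Note conjugate pairs combine to real quadratics: (z − (-1+1i))(z − (-1−1i)) = z² + 2z + 2.
The resulting polynomial has degree 3 and real coefficients as required.

p(z) = z^3 -3·z^2 -8·z -10.


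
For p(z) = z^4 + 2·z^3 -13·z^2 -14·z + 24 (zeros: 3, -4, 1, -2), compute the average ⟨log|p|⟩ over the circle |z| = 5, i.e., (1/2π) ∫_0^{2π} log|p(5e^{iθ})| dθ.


Zeros: -4, -2, 1, 3; r = 5.
Inside |z| < r: -4, -2, 1, 3. Outside (|z| ≥ r): ∅.
p(0) = 24, so log|p(0)| = log(24) = 3.1781.
Apply Jensen: I(r) = log|p(0)| + Σ_k log(r/|z_k|), summed over zeros inside |z| < r.
  log(r/|z_k|) for z_k = 3: log(5/3) = 0.5108
  log(r/|z_k|) for z_k = -4: log(5/4) = 0.2231
  log(r/|z_k|) for z_k = 1: log(5/1) = 1.6094
  log(r/|z_k|) for z_k = -2: log(5/2) = 0.9163
Sum over inside zeros: 3.2597.
I(r) = log|p(0)| + (inside sum) = 3.1781 + 3.2597 = 6.4378.
Closed form (all zeros inside, monic): I(r) = n·log(r) = 4·log(5) = 6.4378. ✓

I(r) ≈ 6.4378.


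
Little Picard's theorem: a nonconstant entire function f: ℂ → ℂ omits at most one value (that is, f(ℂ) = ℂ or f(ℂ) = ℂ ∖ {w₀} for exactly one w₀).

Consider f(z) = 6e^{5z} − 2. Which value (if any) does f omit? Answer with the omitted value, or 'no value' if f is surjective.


Little Picard bounds the complement of f(ℂ) to at most one point.
e^{5z} is never zero on ℂ, so 6·e^{5z} takes every value in ℂ ∖ {0}. Adding -2 shifts the range to ℂ ∖ {-2}. Thus f omits exactly the value -2.

Omitted value: -2.


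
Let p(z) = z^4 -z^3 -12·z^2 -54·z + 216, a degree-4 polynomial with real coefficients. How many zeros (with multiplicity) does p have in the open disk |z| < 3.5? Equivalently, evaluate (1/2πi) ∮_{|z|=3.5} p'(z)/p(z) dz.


The zeros of p are: 3, (-3 + 3i), (-3 - 3i), 4.
Their magnitudes are: 3, 4.243, 4.243, 4.
Zeros with |z| < R = 3.5: 3.
Count = 1.
By the argument principle, (1/2πi) ∮_{|z|=R} p'(z)/p(z) dz equals exactly this count.

Number of zeros inside |z| < 3.5: 1.


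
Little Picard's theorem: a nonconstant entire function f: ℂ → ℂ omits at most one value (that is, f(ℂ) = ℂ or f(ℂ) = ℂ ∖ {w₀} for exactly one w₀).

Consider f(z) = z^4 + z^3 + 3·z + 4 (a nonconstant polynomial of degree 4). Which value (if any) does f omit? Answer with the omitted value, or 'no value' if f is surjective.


Little Picard bounds the complement of f(ℂ) to at most one point.
For every w ∈ ℂ, the equation p(z) − w = 0 is a nonconstant polynomial in z and hence has at least one root by the fundamental theorem of algebra. So p is surjective onto ℂ, omitting no value.

Omitted value: no value.


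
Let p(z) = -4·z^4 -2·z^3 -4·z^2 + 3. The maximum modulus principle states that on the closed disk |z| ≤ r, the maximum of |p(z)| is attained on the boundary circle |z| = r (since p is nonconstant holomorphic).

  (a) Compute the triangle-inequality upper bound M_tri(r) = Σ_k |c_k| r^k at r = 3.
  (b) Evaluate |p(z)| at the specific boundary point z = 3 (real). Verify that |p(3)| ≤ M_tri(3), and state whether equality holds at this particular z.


Coefficients: c_0 = 3, c_1 = 0, c_2 = -4, c_3 = -2, c_4 = -4. Radius r = 3.
Part (a). Triangle bound: M_tri(r) = Σ_k |c_k| r^k
  = |3|·3^0 + |0|·3^1 + |-4|·3^2 + |-2|·3^3 + |-4|·3^4
  = 3 + 0 + 36 + 54 + 324 = 417.
This bounds M(r) := max_{|z|=r} |p(z)| from above; equality holds iff all terms c_k z^k can be made to align in phase at a single z on |z|=r.
Part (b). At z = 3 (real, on the circle |z| = r):
  p(3) = (3)·3^0 + (0)·3^1 + (-4)·3^2 + (-2)·3^3 + (-4)·3^4 = -411.
  |p(3)| = 411.
Check: |p(3)| = 411 ≤ 417 = M_tri(3). ✓ Equality does not hold at z = 3 (the coefficients have mixed signs, so the terms do not all align in phase there).

M_tri(3) = 417; |p(3)| = 411; equality at z=3: no.


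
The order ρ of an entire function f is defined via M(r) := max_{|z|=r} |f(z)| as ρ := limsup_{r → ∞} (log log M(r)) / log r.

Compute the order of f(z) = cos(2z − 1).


cos(w) is a linear combination of e^{iw} and e^{−iw} (or e^w, e^{−w} in the hyperbolic case), so |cos(w)| ≤ e^{|w|}. With w = 2z − 1, |w| ≤ 2|z| + 1 = 2r + 1 on |z| = r, giving M(r) ≤ e^{2r + 1}, so ρ ≤ 1. On a suitable ray (z = it for sin/cos; z = t for sinh/cosh, t real → ∞), |cos(2z − 1)| grows like e^{2|t|}/2, so ρ ≥ 1. Hence ρ = 1.
Therefore ρ = 1.

Order ρ = 1.


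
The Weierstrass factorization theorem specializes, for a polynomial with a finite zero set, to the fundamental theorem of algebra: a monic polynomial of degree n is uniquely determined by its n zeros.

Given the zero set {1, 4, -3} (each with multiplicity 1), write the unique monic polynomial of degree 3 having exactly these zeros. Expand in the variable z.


The polynomial is p(z) = ∏_{α ∈ S} (z − α), where S = {1, 4, -3}.
Expanding the product yields: p(z) = z^3 -2·z^2 -11·z + 12.
The resulting polynomial has degree 3 and real coefficients as required.

p(z) = z^3 -2·z^2 -11·z + 12.


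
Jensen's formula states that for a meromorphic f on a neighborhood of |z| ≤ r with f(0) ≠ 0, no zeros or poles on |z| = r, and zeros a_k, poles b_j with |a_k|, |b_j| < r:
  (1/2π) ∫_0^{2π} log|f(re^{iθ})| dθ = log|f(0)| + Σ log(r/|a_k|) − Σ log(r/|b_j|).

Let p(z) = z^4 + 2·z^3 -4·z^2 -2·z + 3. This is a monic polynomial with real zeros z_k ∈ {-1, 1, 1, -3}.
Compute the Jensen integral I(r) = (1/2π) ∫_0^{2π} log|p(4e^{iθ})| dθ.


Zeros: -3, -1, 1, 1; r = 4.
Inside |z| < r: -3, -1, 1, 1. Outside (|z| ≥ r): ∅.
p(0) = 3, so log|p(0)| = log(3) = 1.0986.
Apply Jensen: I(r) = log|p(0)| + Σ_k log(r/|z_k|), summed over zeros inside |z| < r.
  log(r/|z_k|) for z_k = -1: log(4/1) = 1.3863
  log(r/|z_k|) for z_k = 1: log(4/1) = 1.3863
  log(r/|z_k|) for z_k = 1: log(4/1) = 1.3863
  log(r/|z_k|) for z_k = -3: log(4/3) = 0.2877
Sum over inside zeros: 4.4466.
I(r) = log|p(0)| + (inside sum) = 1.0986 + 4.4466 = 5.5452.
Closed form (all zeros inside, monic): I(r) = n·log(r) = 4·log(4) = 5.5452. ✓

I(r) ≈ 5.5452.


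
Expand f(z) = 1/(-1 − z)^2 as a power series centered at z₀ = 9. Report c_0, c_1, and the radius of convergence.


Let w = z − z₀, so z = z₀ + w.
Then -1 − z = -1 − (z₀ + w) = (-1 − z₀) − w = -10 − w.
f(z) = 1/(-10 − w)^2 = (1/(-10)^2) · (1 − w/(-10))^{−2}.
By the binomial series (1−u)^{−2} = Σ_{n≥0} C(n+1, 1) u^n for |u|<1, with u = w/(-10):
  c_n = C(n+1, 1) / (-10)^(n+2).
  c_0 = 1/(-10)^2 = 1/100.
  c_1 = 2/(-10)^3 = -1/500.
The series is valid for |w/d| < 1, i.e. |z − z₀| < |d|.
Radius of convergence: R = |-1 − z₀| = |-10| = 10 (distance from z₀ to the singularity z = -1).

c_0 = 1/100, c_1 = -1/500; R = 10.


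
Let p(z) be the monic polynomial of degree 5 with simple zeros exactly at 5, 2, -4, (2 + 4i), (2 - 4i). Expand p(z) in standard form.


The polynomial is p(z) = ∏_{α ∈ S} (z − α), where S = {5, 2, -4, (2 + 4i), (2 - 4i)}.
Expanding the product yields: p(z) = z^5 -7·z^4 + 14·z^3 + 52·z^2 -520·z + 800.
Note conjugate pairs combine to real quadratics: (z − (2+4i))(z − (2−4i)) = z² − 4z + 20.
The resulting polynomial has degree 5 and real coefficients as required.

p(z) = z^5 -7·z^4 + 14·z^3 + 52·z^2 -520·z + 800.


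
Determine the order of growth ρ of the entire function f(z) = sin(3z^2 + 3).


Write sin(w) = (e^{iw} ± e^{−iw})/(2 or 2i), so |sin(w)| ≤ e^{|w|}. With w = 3z^2 + 3, |w| ≤ 3r^2 + 3 on |z|=r, giving M(r) ≤ e^{3r^2 + 3} and ρ ≤ 2. For the lower bound, choose z on |z|=r with 3z^2 purely imaginary of modulus 3r^2; then |sin(3z^2 + 3)| grows like e^{3r^2}/2, so ρ ≥ 2. Hence ρ = 2.
Therefore ρ = 2.

Order ρ = 2.


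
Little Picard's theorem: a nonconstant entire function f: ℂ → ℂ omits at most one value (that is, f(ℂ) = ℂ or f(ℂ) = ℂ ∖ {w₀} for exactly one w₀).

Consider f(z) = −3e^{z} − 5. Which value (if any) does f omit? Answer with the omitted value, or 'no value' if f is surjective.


Little Picard bounds the complement of f(ℂ) to at most one point.
e^{z} is never zero on ℂ, so -3·e^{z} takes every value in ℂ ∖ {0}. Adding -5 shifts the range to ℂ ∖ {-5}. Thus f omits exactly the value -5.

Omitted value: -5.


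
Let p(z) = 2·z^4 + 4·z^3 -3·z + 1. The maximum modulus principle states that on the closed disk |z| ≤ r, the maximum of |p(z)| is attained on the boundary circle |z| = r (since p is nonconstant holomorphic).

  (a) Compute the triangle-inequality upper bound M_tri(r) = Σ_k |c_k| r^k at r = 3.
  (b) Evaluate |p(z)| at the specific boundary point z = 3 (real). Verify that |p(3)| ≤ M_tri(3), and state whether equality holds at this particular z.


Coefficients: c_0 = 1, c_1 = -3, c_2 = 0, c_3 = 4, c_4 = 2. Radius r = 3.
Part (a). Triangle bound: M_tri(r) = Σ_k |c_k| r^k
  = |1|·3^0 + |-3|·3^1 + |0|·3^2 + |4|·3^3 + |2|·3^4
  = 1 + 9 + 0 + 108 + 162 = 280.
This bounds M(r) := max_{|z|=r} |p(z)| from above; equality holds iff all terms c_k z^k can be made to align in phase at a single z on |z|=r.
Part (b). At z = 3 (real, on the circle |z| = r):
  p(3) = (1)·3^0 + (-3)·3^1 + (0)·3^2 + (4)·3^3 + (2)·3^4 = 262.
  |p(3)| = 262.
Check: |p(3)| = 262 ≤ 280 = M_tri(3). ✓ Equality does not hold at z = 3 (the coefficients have mixed signs, so the terms do not all align in phase there).

M_tri(3) = 280; |p(3)| = 262; equality at z=3: no.


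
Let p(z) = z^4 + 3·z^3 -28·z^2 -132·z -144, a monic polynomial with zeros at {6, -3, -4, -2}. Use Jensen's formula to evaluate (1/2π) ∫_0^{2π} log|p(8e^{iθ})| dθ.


Zeros: -4, -3, -2, 6; r = 8.
Inside |z| < r: -4, -3, -2, 6. Outside (|z| ≥ r): ∅.
p(0) = -144, so log|p(0)| = log(144) = 4.9698.
Apply Jensen: I(r) = log|p(0)| + Σ_k log(r/|z_k|), summed over zeros inside |z| < r.
  log(r/|z_k|) for z_k = 6: log(8/6) = 0.2877
  log(r/|z_k|) for z_k = -3: log(8/3) = 0.9808
  log(r/|z_k|) for z_k = -4: log(8/4) = 0.6931
  log(r/|z_k|) for z_k = -2: log(8/2) = 1.3863
Sum over inside zeros: 3.3480.
I(r) = log|p(0)| + (inside sum) = 4.9698 + 3.3480 = 8.3178.
Closed form (all zeros inside, monic): I(r) = n·log(r) = 4·log(8) = 8.3178. ✓

I(r) ≈ 8.3178.


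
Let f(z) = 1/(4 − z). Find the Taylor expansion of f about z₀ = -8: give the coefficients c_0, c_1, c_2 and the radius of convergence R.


Let w = z − z₀, so z = z₀ + w.
Then 4 − z = 4 − (z₀ + w) = (4 − z₀) − w = 12 − w.
f(z) = 1/(12 − w) = (1/(12)) · 1/(1 − w/(12)) = Σ_{n≥0} w^n / (12)^(n+1).
So c_n = 1/(12)^(n+1):
  c_0 = 1/(12)^1 = 1/12.
  c_1 = 1/(12)^2 = 1/144.
  c_2 = 1/(12)^3 = 1/1728.
The series is valid for |w/d| < 1, i.e. |z − z₀| < |d|.
Radius of convergence: R = |4 − z₀| = |12| = 12 (distance from z₀ to the singularity z = 4).

c_0 = 1/12, c_1 = 1/144, c_2 = 1/1728; R = 12.


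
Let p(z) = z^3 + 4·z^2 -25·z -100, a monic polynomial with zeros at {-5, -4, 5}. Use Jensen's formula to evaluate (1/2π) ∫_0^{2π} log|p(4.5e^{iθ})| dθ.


Zeros: -5, -4, 5; r = 4.5.
Inside |z| < r: -4. Outside (|z| ≥ r): -5, 5.
p(0) = -100, so log|p(0)| = log(100) = 4.6052.
Apply Jensen: I(r) = log|p(0)| + Σ_k log(r/|z_k|), summed over zeros inside |z| < r.
  log(r/|z_k|) for z_k = -4: log(4.5/4) = 0.1178
  Outside zeros (-5, 5) contribute nothing to the Jensen sum.
Sum over inside zeros: 0.1178.
I(r) = log|p(0)| + (inside sum) = 4.6052 + 0.1178 = 4.7230.
Note: since some zeros are outside |z| ≤ r, the simplified n·log(r) form does NOT apply — only the inside zeros contribute.

I(r) ≈ 4.7230.


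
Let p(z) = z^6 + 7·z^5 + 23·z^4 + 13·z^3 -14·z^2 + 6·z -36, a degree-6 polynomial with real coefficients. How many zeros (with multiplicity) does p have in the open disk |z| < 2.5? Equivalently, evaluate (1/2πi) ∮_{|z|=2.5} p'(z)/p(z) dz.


The zeros of p are: -2, 1, (0 + 1i), (0 - 1i), (-3 + 3i), (-3 - 3i).
Their magnitudes are: 2, 1, 1, 1, 4.243, 4.243.
Zeros with |z| < R = 2.5: -2, 1, (0 + 1i), (0 - 1i).
Count = 4.
By the argument principle, (1/2πi) ∮_{|z|=R} p'(z)/p(z) dz equals exactly this count.

Number of zeros inside |z| < 2.5: 4.


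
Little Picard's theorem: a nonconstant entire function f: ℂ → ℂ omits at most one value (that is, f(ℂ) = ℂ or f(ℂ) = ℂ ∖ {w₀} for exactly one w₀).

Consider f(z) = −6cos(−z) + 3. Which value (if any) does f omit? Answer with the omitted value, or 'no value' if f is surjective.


Little Picard bounds the complement of f(ℂ) to at most one point.
cos is entire and surjective onto ℂ: for every w ∈ ℂ, cos(ζ) = w has a solution ζ ∈ ℂ (e.g., via the complex inverse arccos). With ζ = −z this gives z = ζ/(-1). Then -6·cos(−z) takes every value in -6·ℂ = ℂ, and adding 3 is a bijection of ℂ. So f is surjective and omits no value. (Note: only on the real line is cos bounded by [−1, 1].)

Omitted value: no value.


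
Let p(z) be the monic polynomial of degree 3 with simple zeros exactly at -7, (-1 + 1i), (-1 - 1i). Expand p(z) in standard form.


The polynomial is p(z) = ∏_{α ∈ S} (z − α), where S = {-7, (-1 + 1i), (-1 - 1i)}.
Expanding the product yields: p(z) = z^3 + 9·z^2 + 16·z + 14.
Note conjugate pairs combine to real quadratics: (z − (-1+1i))(z − (-1−1i)) = z² + 2z + 2.
The resulting polynomial has degree 3 and real coefficients as required.

p(z) = z^3 + 9·z^2 + 16·z + 14.


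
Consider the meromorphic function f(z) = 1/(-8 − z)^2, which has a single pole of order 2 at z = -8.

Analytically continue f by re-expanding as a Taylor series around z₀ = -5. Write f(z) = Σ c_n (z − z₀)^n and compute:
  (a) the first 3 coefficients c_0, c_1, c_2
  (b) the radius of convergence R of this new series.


Let w = z − z₀, so z = z₀ + w.
Then -8 − z = -8 − (z₀ + w) = (-8 − z₀) − w = -3 − w.
f(z) = 1/(-3 − w)^2 = (1/(-3)^2) · (1 − w/(-3))^{−2}.
By the binomial series (1−u)^{−2} = Σ_{n≥0} C(n+1, 1) u^n for |u|<1, with u = w/(-3):
  c_n = C(n+1, 1) / (-3)^(n+2).
  c_0 = 1/(-3)^2 = 1/9.
  c_1 = 2/(-3)^3 = -2/27.
  c_2 = 3/(-3)^4 = 1/27.
The series is valid for |w/d| < 1, i.e. |z − z₀| < |d|.
Radius of convergence: R = |-8 − z₀| = |-3| = 3 (distance from z₀ to the singularity z = -8).

c_0 = 1/9, c_1 = -2/27, c_2 = 1/27; R = 3.


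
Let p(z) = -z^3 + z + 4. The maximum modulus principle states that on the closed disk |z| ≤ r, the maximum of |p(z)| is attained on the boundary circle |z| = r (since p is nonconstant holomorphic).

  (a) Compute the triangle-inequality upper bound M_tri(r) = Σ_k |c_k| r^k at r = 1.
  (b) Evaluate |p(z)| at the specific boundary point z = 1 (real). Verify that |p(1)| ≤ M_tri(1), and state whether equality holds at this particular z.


Coefficients: c_0 = 4, c_1 = 1, c_2 = 0, c_3 = -1. Radius r = 1.
Part (a). Triangle bound: M_tri(r) = Σ_k |c_k| r^k
  = |4|·1^0 + |1|·1^1 + |0|·1^2 + |-1|·1^3
  = 4 + 1 + 0 + 1 = 6.
This bounds M(r) := max_{|z|=r} |p(z)| from above; equality holds iff all terms c_k z^k can be made to align in phase at a single z on |z|=r.
Part (b). At z = 1 (real, on the circle |z| = r):
  p(1) = (4)·1^0 + (1)·1^1 + (0)·1^2 + (-1)·1^3 = 4.
  |p(1)| = 4.
Check: |p(1)| = 4 ≤ 6 = M_tri(1). ✓ Equality does not hold at z = 1 (the coefficients have mixed signs, so the terms do not all align in phase there).

M_tri(1) = 6; |p(1)| = 4; equality at z=1: no.


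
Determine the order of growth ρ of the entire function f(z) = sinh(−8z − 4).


sinh(w) is a linear combination of e^{iw} and e^{−iw} (or e^w, e^{−w} in the hyperbolic case), so |sinh(w)| ≤ e^{|w|}. With w = −8z − 4, |w| ≤ 8|z| + 4 = 8r + 4 on |z| = r, giving M(r) ≤ e^{8r + 4}, so ρ ≤ 1. On a suitable ray (z = it for sin/cos; z = t for sinh/cosh, t real → ∞), |sinh(−8z − 4)| grows like e^{8|t|}/2, so ρ ≥ 1. Hence ρ = 1.
Therefore ρ = 1.

Order ρ = 1.


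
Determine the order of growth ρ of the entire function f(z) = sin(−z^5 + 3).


Write sin(w) = (e^{iw} ± e^{−iw})/(2 or 2i), so |sin(w)| ≤ e^{|w|}. With w = −z^5 + 3, |w| ≤ 1r^5 + 3 on |z|=r, giving M(r) ≤ e^{1r^5 + 3} and ρ ≤ 5. For the lower bound, choose z on |z|=r with -1z^5 purely imaginary of modulus 1r^5; then |sin(−z^5 + 3)| grows like e^{1r^5}/2, so ρ ≥ 5. Hence ρ = 5.
Therefore ρ = 5.

Order ρ = 5.


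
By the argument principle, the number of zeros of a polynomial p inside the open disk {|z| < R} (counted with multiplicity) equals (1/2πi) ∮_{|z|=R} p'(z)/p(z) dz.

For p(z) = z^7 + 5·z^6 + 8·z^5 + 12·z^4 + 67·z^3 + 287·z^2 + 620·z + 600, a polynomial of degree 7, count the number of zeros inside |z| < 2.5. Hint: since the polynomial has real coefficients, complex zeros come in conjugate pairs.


The zeros of p are: -3, (-1 + 2i), (-1 - 2i), (2 + 2i), (2 - 2i), (-2 + 1i), (-2 - 1i).
Their magnitudes are: 3, 2.236, 2.236, 2.828, 2.828, 2.236, 2.236.
Zeros with |z| < R = 2.5: (-1 + 2i), (-1 - 2i), (-2 + 1i), (-2 - 1i).
Count = 4.
By the argument principle, (1/2πi) ∮_{|z|=R} p'(z)/p(z) dz equals exactly this count.

Number of zeros inside |z| < 2.5: 4.


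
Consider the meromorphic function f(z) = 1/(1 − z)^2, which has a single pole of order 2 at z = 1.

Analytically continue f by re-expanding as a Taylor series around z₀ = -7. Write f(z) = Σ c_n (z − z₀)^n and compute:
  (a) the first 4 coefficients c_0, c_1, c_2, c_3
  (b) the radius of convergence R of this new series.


Let w = z − z₀, so z = z₀ + w.
Then 1 − z = 1 − (z₀ + w) = (1 − z₀) − w = 8 − w.
f(z) = 1/(8 − w)^2 = (1/(8)^2) · (1 − w/(8))^{−2}.
By the binomial series (1−u)^{−2} = Σ_{n≥0} C(n+1, 1) u^n for |u|<1, with u = w/(8):
  c_n = C(n+1, 1) / (8)^(n+2).
  c_0 = 1/(8)^2 = 1/64.
  c_1 = 2/(8)^3 = 1/256.
  c_2 = 3/(8)^4 = 3/4096.
  c_3 = 4/(8)^5 = 1/8192.
The series is valid for |w/d| < 1, i.e. |z − z₀| < |d|.
Radius of convergence: R = |1 − z₀| = |8| = 8 (distance from z₀ to the singularity z = 1).

c_0 = 1/64, c_1 = 1/256, c_2 = 3/4096, c_3 = 1/8192; R = 8.


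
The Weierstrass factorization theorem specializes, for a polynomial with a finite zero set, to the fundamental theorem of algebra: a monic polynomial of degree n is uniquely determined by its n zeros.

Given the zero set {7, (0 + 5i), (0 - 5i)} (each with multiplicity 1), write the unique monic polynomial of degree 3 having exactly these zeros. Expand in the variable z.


The polynomial is p(z) = ∏_{α ∈ S} (z − α), where S = {7, (0 + 5i), (0 - 5i)}.
Expanding the product yields: p(z) = z^3 -7·z^2 + 25·z -175.
Note conjugate pairs combine to real quadratics: (z − (0+5i))(z − (0−5i)) = z² + 25.
The resulting polynomial has degree 3 and real coefficients as required.

p(z) = z^3 -7·z^2 + 25·z -175.


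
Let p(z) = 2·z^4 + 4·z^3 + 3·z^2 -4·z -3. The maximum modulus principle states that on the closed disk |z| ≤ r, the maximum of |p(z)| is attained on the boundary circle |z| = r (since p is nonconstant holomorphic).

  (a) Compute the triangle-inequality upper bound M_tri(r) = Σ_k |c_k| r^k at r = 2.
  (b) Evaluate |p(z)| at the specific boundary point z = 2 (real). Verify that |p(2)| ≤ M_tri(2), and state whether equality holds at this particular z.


Coefficients: c_0 = -3, c_1 = -4, c_2 = 3, c_3 = 4, c_4 = 2. Radius r = 2.
Part (a). Triangle bound: M_tri(r) = Σ_k |c_k| r^k
  = |-3|·2^0 + |-4|·2^1 + |3|·2^2 + |4|·2^3 + |2|·2^4
  = 3 + 8 + 12 + 32 + 32 = 87.
This bounds M(r) := max_{|z|=r} |p(z)| from above; equality holds iff all terms c_k z^k can be made to align in phase at a single z on |z|=r.
Part (b). At z = 2 (real, on the circle |z| = r):
  p(2) = (-3)·2^0 + (-4)·2^1 + (3)·2^2 + (4)·2^3 + (2)·2^4 = 65.
  |p(2)| = 65.
Check: |p(2)| = 65 ≤ 87 = M_tri(2). ✓ Equality does not hold at z = 2 (the coefficients have mixed signs, so the terms do not all align in phase there).

M_tri(2) = 87; |p(2)| = 65; equality at z=2: no.


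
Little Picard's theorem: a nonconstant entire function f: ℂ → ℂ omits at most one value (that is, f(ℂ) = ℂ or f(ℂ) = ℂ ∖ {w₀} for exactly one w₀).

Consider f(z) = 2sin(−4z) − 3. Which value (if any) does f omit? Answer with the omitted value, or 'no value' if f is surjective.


Little Picard bounds the complement of f(ℂ) to at most one point.
sin is entire and surjective onto ℂ: for every w ∈ ℂ, sin(ζ) = w has a solution ζ ∈ ℂ (e.g., via the complex inverse arcsin). With ζ = −4z this gives z = ζ/(-4). Then 2·sin(−4z) takes every value in 2·ℂ = ℂ, and adding -3 is a bijection of ℂ. So f is surjective and omits no value. (Note: only on the real line is sin bounded by [−1, 1].)

Omitted value: no value.


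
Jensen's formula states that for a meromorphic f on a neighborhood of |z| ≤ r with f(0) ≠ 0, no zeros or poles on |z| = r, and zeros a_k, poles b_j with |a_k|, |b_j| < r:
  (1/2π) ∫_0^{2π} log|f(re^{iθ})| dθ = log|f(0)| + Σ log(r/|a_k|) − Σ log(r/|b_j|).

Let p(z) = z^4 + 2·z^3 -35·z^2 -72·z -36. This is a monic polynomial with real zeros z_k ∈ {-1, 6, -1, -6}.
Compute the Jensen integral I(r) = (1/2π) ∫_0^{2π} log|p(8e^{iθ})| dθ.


Zeros: -6, -1, -1, 6; r = 8.
Inside |z| < r: -6, -1, -1, 6. Outside (|z| ≥ r): ∅.
p(0) = -36, so log|p(0)| = log(36) = 3.5835.
Apply Jensen: I(r) = log|p(0)| + Σ_k log(r/|z_k|), summed over zeros inside |z| < r.
  log(r/|z_k|) for z_k = -1: log(8/1) = 2.0794
  log(r/|z_k|) for z_k = 6: log(8/6) = 0.2877
  log(r/|z_k|) for z_k = -1: log(8/1) = 2.0794
  log(r/|z_k|) for z_k = -6: log(8/6) = 0.2877
Sum over inside zeros: 4.7342.
I(r) = log|p(0)| + (inside sum) = 3.5835 + 4.7342 = 8.3178.
Closed form (all zeros inside, monic): I(r) = n·log(r) = 4·log(8) = 8.3178. ✓

I(r) ≈ 8.3178.


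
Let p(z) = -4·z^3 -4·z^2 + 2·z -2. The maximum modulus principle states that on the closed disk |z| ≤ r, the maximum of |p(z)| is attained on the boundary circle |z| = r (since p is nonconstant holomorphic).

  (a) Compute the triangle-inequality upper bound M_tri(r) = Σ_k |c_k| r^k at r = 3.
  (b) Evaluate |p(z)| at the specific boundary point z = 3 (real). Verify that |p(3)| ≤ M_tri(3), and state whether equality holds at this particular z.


Coefficients: c_0 = -2, c_1 = 2, c_2 = -4, c_3 = -4. Radius r = 3.
Part (a). Triangle bound: M_tri(r) = Σ_k |c_k| r^k
  = |-2|·3^0 + |2|·3^1 + |-4|·3^2 + |-4|·3^3
  = 2 + 6 + 36 + 108 = 152.
This bounds M(r) := max_{|z|=r} |p(z)| from above; equality holds iff all terms c_k z^k can be made to align in phase at a single z on |z|=r.
Part (b). At z = 3 (real, on the circle |z| = r):
  p(3) = (-2)·3^0 + (2)·3^1 + (-4)·3^2 + (-4)·3^3 = -140.
  |p(3)| = 140.
Check: |p(3)| = 140 ≤ 152 = M_tri(3). ✓ Equality does not hold at z = 3 (the coefficients have mixed signs, so the terms do not all align in phase there).

M_tri(3) = 152; |p(3)| = 140; equality at z=3: no.


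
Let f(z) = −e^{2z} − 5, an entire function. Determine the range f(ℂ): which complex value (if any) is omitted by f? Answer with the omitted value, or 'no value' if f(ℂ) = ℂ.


Little Picard bounds the complement of f(ℂ) to at most one point.
e^{2z} is never zero on ℂ, so -1·e^{2z} takes every value in ℂ ∖ {0}. Adding -5 shifts the range to ℂ ∖ {-5}. Thus f omits exactly the value -5.

Omitted value: -5.


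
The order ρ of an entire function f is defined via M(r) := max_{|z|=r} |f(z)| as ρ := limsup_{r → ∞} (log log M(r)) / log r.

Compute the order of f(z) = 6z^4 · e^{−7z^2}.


M(r) = max_{|z|=r} |6|·|z|^4·|e^{−7z^2}| = 6·r^4 · e^{7r^2} (the factors attain their maxima compatibly on |z|=r). Then log M(r) = log 6 + 4·log r + 7r^2, dominated by the last term, so log log M(r) ~ 2·log r. The polynomial factor 6z^4 contributes only a log r term and does not affect the order. ρ = 2.
Therefore ρ = 2.

Order ρ = 2.


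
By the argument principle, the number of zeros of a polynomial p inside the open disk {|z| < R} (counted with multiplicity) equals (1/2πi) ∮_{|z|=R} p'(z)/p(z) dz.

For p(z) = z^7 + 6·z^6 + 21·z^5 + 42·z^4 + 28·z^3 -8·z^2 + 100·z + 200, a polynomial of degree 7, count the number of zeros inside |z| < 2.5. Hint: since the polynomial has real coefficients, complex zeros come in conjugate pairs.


The zeros of p are: -2, (-1 + 3i), (-1 - 3i), (-2 + 1i), (-2 - 1i), (1 + 1i), (1 - 1i).
Their magnitudes are: 2, 3.162, 3.162, 2.236, 2.236, 1.414, 1.414.
Zeros with |z| < R = 2.5: -2, (-2 + 1i), (-2 - 1i), (1 + 1i), (1 - 1i).
Count = 5.
By the argument principle, (1/2πi) ∮_{|z|=R} p'(z)/p(z) dz equals exactly this count.

Number of zeros inside |z| < 2.5: 5.


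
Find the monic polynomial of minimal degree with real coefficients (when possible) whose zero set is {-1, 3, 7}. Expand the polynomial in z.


The polynomial is p(z) = ∏_{α ∈ S} (z − α), where S = {-1, 3, 7}.
Expanding the product yields: p(z) = z^3 -9·z^2 + 11·z + 21.
The resulting polynomial has degree 3 and real coefficients as required.

p(z) = z^3 -9·z^2 + 11·z + 21.


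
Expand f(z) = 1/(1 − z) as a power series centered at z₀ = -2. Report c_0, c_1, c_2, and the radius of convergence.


Let w = z − z₀, so z = z₀ + w.
Then 1 − z = 1 − (z₀ + w) = (1 − z₀) − w = 3 − w.
f(z) = 1/(3 − w) = (1/(3)) · 1/(1 − w/(3)) = Σ_{n≥0} w^n / (3)^(n+1).
So c_n = 1/(3)^(n+1):
  c_0 = 1/(3)^1 = 1/3.
  c_1 = 1/(3)^2 = 1/9.
  c_2 = 1/(3)^3 = 1/27.
The series is valid for |w/d| < 1, i.e. |z − z₀| < |d|.
Radius of convergence: R = |1 − z₀| = |3| = 3 (distance from z₀ to the singularity z = 1).

c_0 = 1/3, c_1 = 1/9, c_2 = 1/27; R = 3.


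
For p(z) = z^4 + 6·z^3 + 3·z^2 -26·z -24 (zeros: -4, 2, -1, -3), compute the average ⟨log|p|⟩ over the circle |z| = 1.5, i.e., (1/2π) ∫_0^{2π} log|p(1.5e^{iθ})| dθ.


Zeros: -4, -3, -1, 2; r = 1.5.
Inside |z| < r: -1. Outside (|z| ≥ r): -4, -3, 2.
p(0) = -24, so log|p(0)| = log(24) = 3.1781.
Apply Jensen: I(r) = log|p(0)| + Σ_k log(r/|z_k|), summed over zeros inside |z| < r.
  log(r/|z_k|) for z_k = -1: log(1.5/1) = 0.4055
  Outside zeros (-4, -3, 2) contribute nothing to the Jensen sum.
Sum over inside zeros: 0.4055.
I(r) = log|p(0)| + (inside sum) = 3.1781 + 0.4055 = 3.5835.
Note: since some zeros are outside |z| ≤ r, the simplified n·log(r) form does NOT apply — only the inside zeros contribute.

I(r) ≈ 3.5835.


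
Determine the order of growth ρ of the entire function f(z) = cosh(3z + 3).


cosh(w) is a linear combination of e^{iw} and e^{−iw} (or e^w, e^{−w} in the hyperbolic case), so |cosh(w)| ≤ e^{|w|}. With w = 3z + 3, |w| ≤ 3|z| + 3 = 3r + 3 on |z| = r, giving M(r) ≤ e^{3r + 3}, so ρ ≤ 1. On a suitable ray (z = it for sin/cos; z = t for sinh/cosh, t real → ∞), |cosh(3z + 3)| grows like e^{3|t|}/2, so ρ ≥ 1. Hence ρ = 1.
Therefore ρ = 1.

Order ρ = 1.


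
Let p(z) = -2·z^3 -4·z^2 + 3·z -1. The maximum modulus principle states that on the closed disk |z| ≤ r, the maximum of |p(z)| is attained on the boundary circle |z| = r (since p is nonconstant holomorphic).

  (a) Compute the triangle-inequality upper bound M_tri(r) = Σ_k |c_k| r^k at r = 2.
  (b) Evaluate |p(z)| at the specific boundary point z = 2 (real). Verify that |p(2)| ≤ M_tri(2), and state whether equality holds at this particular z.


Coefficients: c_0 = -1, c_1 = 3, c_2 = -4, c_3 = -2. Radius r = 2.
Part (a). Triangle bound: M_tri(r) = Σ_k |c_k| r^k
  = |-1|·2^0 + |3|·2^1 + |-4|·2^2 + |-2|·2^3
  = 1 + 6 + 16 + 16 = 39.
This bounds M(r) := max_{|z|=r} |p(z)| from above; equality holds iff all terms c_k z^k can be made to align in phase at a single z on |z|=r.
Part (b). At z = 2 (real, on the circle |z| = r):
  p(2) = (-1)·2^0 + (3)·2^1 + (-4)·2^2 + (-2)·2^3 = -27.
  |p(2)| = 27.
Check: |p(2)| = 27 ≤ 39 = M_tri(2). ✓ Equality does not hold at z = 2 (the coefficients have mixed signs, so the terms do not all align in phase there).

M_tri(2) = 39; |p(2)| = 27; equality at z=2: no.


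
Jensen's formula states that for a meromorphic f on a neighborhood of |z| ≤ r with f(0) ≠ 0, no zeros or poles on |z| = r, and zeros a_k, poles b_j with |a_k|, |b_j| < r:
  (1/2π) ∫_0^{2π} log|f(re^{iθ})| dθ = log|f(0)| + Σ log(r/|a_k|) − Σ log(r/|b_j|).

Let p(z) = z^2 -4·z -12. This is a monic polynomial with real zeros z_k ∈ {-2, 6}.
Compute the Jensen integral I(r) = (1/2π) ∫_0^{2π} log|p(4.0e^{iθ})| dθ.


Zeros: -2, 6; r = 4.0.
Inside |z| < r: -2. Outside (|z| ≥ r): 6.
p(0) = -12, so log|p(0)| = log(12) = 2.4849.
Apply Jensen: I(r) = log|p(0)| + Σ_k log(r/|z_k|), summed over zeros inside |z| < r.
  log(r/|z_k|) for z_k = -2: log(4.0/2) = 0.6931
  Outside zeros (6) contribute nothing to the Jensen sum.
Sum over inside zeros: 0.6931.
I(r) = log|p(0)| + (inside sum) = 2.4849 + 0.6931 = 3.1781.
Note: since some zeros are outside |z| ≤ r, the simplified n·log(r) form does NOT apply — only the inside zeros contribute.

I(r) ≈ 3.1781.


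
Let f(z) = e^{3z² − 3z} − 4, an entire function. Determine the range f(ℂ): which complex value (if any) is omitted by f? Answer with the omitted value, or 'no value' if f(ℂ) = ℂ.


Little Picard bounds the complement of f(ℂ) to at most one point.
The exponent g(z) = 3z² − 3z is a nonconstant polynomial, hence surjective onto ℂ. So e^{g(z)} takes every value in {e^w : w ∈ ℂ} = ℂ ∖ {0}. Adding -4 shifts the range to ℂ ∖ {-4}. f omits exactly -4.

Omitted value: -4.


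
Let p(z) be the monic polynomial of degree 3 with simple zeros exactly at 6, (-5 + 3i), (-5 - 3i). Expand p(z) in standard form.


The polynomial is p(z) = ∏_{α ∈ S} (z − α), where S = {6, (-5 + 3i), (-5 - 3i)}.
Expanding the product yields: p(z) = z^3 + 4·z^2 -26·z -204.
Note conjugate pairs combine to real quadratics: (z − (-5+3i))(z − (-5−3i)) = z² + 10z + 34.
The resulting polynomial has degree 3 and real coefficients as required.

p(z) = z^3 + 4·z^2 -26·z -204.
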